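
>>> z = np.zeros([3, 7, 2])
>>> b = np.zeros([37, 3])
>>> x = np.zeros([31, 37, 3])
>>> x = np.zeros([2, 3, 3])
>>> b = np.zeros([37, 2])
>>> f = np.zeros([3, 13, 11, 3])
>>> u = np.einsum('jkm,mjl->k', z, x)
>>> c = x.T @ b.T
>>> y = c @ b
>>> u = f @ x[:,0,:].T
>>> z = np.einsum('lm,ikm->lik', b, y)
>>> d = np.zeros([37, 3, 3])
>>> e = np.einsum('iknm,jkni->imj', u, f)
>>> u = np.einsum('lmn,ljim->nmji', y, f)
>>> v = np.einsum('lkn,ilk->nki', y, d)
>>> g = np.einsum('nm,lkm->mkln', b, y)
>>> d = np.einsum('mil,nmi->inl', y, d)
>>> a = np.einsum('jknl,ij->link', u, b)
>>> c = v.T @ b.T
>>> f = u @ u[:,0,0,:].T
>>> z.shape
(37, 3, 3)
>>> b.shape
(37, 2)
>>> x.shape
(2, 3, 3)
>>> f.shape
(2, 3, 13, 2)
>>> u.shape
(2, 3, 13, 11)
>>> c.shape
(37, 3, 37)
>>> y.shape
(3, 3, 2)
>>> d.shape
(3, 37, 2)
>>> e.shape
(3, 2, 3)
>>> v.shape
(2, 3, 37)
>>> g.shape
(2, 3, 3, 37)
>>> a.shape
(11, 37, 13, 3)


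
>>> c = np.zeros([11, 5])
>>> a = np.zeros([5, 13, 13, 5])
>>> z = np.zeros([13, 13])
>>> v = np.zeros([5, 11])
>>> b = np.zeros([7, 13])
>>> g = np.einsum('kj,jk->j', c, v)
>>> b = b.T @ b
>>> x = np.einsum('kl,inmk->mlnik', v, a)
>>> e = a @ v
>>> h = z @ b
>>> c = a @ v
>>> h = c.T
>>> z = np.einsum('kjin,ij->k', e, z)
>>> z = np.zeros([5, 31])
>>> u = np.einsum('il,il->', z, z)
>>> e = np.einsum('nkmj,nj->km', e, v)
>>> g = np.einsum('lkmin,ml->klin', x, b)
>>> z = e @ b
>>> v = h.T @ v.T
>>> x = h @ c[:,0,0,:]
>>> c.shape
(5, 13, 13, 11)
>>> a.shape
(5, 13, 13, 5)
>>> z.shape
(13, 13)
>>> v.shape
(5, 13, 13, 5)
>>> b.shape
(13, 13)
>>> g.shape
(11, 13, 5, 5)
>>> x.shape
(11, 13, 13, 11)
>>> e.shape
(13, 13)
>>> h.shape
(11, 13, 13, 5)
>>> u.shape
()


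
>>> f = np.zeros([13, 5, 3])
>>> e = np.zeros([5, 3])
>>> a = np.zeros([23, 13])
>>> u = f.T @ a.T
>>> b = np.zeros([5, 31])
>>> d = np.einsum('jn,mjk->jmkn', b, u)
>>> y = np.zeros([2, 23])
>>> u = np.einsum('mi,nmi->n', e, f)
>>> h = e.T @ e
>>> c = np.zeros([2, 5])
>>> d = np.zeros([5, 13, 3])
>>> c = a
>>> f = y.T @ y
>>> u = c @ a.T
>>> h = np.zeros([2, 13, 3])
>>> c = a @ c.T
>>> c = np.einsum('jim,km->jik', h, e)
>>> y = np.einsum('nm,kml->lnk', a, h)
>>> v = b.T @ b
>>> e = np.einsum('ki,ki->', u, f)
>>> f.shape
(23, 23)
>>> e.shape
()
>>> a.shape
(23, 13)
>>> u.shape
(23, 23)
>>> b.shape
(5, 31)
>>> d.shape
(5, 13, 3)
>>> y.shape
(3, 23, 2)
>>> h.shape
(2, 13, 3)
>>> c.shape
(2, 13, 5)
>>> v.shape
(31, 31)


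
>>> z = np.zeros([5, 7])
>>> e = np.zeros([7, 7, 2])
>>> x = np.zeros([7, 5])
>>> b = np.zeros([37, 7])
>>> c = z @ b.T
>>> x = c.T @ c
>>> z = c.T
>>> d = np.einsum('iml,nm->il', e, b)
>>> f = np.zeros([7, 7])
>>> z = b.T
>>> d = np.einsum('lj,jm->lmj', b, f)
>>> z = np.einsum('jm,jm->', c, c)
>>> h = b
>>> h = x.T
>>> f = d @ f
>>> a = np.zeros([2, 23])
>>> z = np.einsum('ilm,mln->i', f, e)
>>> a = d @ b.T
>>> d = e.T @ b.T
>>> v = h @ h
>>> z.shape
(37,)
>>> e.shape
(7, 7, 2)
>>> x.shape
(37, 37)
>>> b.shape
(37, 7)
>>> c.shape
(5, 37)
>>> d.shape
(2, 7, 37)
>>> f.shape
(37, 7, 7)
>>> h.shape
(37, 37)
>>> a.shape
(37, 7, 37)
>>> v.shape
(37, 37)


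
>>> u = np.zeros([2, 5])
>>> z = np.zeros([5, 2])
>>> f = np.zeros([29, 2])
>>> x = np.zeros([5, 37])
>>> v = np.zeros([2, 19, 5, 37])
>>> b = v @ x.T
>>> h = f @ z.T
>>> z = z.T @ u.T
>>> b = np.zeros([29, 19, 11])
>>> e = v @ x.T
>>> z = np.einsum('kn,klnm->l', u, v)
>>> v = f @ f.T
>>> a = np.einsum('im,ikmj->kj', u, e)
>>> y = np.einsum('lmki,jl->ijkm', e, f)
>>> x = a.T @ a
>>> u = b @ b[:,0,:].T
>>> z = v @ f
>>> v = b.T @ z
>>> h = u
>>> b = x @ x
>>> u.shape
(29, 19, 29)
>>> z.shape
(29, 2)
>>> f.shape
(29, 2)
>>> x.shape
(5, 5)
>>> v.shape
(11, 19, 2)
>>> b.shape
(5, 5)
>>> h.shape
(29, 19, 29)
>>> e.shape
(2, 19, 5, 5)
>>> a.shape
(19, 5)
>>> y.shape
(5, 29, 5, 19)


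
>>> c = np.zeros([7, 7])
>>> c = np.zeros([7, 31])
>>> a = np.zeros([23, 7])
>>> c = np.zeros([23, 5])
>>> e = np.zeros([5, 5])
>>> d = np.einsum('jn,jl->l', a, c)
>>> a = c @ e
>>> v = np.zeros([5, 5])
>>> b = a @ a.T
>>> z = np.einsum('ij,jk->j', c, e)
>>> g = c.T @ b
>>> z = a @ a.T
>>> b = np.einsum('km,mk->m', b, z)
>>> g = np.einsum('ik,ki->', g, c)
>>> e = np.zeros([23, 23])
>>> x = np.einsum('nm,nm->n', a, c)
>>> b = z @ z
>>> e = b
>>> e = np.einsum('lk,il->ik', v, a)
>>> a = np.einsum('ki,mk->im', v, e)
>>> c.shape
(23, 5)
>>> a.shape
(5, 23)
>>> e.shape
(23, 5)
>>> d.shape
(5,)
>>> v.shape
(5, 5)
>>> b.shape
(23, 23)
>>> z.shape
(23, 23)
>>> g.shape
()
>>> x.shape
(23,)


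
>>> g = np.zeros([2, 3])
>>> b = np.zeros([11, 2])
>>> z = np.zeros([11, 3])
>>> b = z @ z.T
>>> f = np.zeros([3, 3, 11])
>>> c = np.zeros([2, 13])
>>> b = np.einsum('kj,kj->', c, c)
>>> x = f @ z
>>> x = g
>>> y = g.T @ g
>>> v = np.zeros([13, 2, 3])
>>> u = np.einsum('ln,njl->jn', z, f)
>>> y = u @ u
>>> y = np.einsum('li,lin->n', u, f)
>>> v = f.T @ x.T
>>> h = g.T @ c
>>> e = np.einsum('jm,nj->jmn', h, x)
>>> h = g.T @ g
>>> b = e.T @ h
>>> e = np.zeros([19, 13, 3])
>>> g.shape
(2, 3)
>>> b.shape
(2, 13, 3)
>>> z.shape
(11, 3)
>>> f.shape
(3, 3, 11)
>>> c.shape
(2, 13)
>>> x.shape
(2, 3)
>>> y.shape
(11,)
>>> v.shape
(11, 3, 2)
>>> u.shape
(3, 3)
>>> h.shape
(3, 3)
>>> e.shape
(19, 13, 3)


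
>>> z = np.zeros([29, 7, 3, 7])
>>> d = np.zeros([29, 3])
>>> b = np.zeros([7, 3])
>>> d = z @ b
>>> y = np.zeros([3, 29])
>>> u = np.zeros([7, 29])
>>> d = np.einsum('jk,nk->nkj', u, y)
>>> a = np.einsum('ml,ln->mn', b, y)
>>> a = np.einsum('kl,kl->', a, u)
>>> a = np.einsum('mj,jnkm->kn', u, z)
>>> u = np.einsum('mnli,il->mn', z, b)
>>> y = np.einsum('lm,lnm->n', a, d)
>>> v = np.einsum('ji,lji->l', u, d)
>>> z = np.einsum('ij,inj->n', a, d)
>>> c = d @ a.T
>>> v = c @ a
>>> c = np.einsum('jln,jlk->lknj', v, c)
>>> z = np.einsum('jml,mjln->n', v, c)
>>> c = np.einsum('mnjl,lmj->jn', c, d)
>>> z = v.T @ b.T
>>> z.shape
(7, 29, 7)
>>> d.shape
(3, 29, 7)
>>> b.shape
(7, 3)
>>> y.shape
(29,)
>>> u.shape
(29, 7)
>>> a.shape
(3, 7)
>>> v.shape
(3, 29, 7)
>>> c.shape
(7, 3)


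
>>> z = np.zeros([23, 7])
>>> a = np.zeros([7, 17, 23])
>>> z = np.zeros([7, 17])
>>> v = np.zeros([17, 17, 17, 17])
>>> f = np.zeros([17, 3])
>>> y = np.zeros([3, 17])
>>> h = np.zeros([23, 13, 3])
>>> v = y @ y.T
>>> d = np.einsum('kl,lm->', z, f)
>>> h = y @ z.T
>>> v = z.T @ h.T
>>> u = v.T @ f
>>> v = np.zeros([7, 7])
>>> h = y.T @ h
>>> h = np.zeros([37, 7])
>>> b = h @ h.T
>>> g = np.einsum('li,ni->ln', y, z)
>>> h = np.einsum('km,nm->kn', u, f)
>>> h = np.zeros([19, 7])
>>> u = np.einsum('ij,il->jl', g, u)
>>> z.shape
(7, 17)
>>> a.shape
(7, 17, 23)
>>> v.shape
(7, 7)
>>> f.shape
(17, 3)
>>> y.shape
(3, 17)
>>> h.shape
(19, 7)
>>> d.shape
()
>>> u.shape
(7, 3)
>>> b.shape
(37, 37)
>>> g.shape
(3, 7)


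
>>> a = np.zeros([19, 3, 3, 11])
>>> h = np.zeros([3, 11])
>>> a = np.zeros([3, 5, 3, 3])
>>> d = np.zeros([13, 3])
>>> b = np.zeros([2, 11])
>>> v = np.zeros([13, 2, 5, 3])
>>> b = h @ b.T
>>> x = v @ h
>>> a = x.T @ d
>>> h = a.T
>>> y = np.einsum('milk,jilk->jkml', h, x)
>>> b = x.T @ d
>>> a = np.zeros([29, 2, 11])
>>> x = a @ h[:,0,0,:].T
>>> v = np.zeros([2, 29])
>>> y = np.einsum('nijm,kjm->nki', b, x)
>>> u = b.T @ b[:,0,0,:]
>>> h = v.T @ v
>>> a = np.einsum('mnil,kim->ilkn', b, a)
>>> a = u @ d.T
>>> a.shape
(3, 2, 5, 13)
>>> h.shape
(29, 29)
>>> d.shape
(13, 3)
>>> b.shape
(11, 5, 2, 3)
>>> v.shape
(2, 29)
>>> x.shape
(29, 2, 3)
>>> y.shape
(11, 29, 5)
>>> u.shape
(3, 2, 5, 3)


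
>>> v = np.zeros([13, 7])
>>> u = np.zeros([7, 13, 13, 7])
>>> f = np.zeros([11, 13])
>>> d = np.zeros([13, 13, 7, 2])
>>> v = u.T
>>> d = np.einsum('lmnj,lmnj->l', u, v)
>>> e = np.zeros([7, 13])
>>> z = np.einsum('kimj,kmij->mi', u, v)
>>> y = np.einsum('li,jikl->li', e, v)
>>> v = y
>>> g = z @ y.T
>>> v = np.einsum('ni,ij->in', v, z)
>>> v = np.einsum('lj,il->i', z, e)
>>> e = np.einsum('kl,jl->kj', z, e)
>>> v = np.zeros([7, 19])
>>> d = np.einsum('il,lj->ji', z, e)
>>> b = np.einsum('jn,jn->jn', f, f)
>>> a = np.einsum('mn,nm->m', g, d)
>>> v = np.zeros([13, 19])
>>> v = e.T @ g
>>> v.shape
(7, 7)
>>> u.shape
(7, 13, 13, 7)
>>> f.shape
(11, 13)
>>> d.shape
(7, 13)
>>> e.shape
(13, 7)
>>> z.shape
(13, 13)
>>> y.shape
(7, 13)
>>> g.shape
(13, 7)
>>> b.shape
(11, 13)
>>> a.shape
(13,)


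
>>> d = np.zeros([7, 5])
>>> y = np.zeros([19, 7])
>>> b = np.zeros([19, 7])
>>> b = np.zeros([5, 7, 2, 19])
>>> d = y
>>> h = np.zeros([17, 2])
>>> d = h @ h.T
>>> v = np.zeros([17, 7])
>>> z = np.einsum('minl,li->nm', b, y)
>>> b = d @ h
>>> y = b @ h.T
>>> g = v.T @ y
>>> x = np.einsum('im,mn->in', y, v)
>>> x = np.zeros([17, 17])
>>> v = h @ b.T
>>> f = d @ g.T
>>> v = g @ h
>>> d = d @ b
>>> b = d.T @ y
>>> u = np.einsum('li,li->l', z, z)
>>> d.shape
(17, 2)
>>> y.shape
(17, 17)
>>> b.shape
(2, 17)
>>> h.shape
(17, 2)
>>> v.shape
(7, 2)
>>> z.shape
(2, 5)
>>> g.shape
(7, 17)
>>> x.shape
(17, 17)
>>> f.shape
(17, 7)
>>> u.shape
(2,)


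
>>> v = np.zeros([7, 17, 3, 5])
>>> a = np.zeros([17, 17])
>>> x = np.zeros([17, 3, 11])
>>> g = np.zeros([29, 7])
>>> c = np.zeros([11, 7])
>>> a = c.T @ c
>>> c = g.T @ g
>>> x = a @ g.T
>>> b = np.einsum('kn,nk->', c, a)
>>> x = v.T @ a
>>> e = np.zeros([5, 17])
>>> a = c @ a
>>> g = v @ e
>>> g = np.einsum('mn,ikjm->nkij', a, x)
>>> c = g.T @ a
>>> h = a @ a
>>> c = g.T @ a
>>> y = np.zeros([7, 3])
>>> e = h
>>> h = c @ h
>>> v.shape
(7, 17, 3, 5)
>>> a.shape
(7, 7)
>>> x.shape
(5, 3, 17, 7)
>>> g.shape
(7, 3, 5, 17)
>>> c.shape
(17, 5, 3, 7)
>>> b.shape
()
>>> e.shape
(7, 7)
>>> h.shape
(17, 5, 3, 7)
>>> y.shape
(7, 3)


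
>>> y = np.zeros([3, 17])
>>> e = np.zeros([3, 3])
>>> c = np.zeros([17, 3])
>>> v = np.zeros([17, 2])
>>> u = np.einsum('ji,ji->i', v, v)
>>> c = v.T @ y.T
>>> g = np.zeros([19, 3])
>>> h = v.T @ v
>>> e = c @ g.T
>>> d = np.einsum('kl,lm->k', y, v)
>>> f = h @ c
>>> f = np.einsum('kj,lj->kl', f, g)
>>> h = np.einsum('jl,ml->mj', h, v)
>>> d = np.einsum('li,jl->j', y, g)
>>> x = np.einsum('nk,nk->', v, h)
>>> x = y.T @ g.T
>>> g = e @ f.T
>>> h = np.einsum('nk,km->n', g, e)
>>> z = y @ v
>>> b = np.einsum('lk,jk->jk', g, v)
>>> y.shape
(3, 17)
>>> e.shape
(2, 19)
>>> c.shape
(2, 3)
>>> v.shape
(17, 2)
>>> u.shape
(2,)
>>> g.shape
(2, 2)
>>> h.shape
(2,)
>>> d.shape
(19,)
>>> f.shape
(2, 19)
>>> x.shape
(17, 19)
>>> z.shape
(3, 2)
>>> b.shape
(17, 2)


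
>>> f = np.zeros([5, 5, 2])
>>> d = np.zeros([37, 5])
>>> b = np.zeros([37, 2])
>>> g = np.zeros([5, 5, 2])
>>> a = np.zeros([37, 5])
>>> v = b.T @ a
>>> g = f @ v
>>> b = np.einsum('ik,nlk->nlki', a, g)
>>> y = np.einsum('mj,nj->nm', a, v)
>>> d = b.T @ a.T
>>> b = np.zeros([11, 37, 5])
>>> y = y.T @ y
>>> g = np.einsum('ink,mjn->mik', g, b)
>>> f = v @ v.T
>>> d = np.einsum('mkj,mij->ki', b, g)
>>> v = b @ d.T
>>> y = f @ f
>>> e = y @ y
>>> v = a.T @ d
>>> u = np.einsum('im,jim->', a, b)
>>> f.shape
(2, 2)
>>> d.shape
(37, 5)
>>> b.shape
(11, 37, 5)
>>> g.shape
(11, 5, 5)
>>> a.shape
(37, 5)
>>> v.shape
(5, 5)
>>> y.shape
(2, 2)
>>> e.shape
(2, 2)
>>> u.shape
()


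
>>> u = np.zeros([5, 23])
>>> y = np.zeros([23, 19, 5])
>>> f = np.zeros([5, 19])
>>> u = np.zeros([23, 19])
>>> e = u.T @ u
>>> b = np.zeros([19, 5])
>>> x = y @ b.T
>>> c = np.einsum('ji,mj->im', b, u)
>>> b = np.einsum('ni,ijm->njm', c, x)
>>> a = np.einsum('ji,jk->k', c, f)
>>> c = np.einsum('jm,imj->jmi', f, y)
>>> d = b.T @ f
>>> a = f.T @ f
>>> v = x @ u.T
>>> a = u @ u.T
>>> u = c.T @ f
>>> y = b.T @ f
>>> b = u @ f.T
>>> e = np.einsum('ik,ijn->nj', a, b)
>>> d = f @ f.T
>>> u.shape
(23, 19, 19)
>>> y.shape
(19, 19, 19)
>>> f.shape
(5, 19)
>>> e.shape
(5, 19)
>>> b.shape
(23, 19, 5)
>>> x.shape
(23, 19, 19)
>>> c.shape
(5, 19, 23)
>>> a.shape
(23, 23)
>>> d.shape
(5, 5)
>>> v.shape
(23, 19, 23)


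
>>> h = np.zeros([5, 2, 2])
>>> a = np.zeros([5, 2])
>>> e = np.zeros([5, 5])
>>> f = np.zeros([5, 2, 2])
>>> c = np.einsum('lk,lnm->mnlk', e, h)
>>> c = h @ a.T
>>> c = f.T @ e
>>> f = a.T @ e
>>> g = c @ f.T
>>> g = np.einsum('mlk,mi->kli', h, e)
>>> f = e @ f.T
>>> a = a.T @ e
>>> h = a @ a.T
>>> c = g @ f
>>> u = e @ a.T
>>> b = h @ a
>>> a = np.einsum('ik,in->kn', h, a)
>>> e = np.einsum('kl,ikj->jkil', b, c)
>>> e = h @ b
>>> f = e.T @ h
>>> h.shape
(2, 2)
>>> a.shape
(2, 5)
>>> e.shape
(2, 5)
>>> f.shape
(5, 2)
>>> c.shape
(2, 2, 2)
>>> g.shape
(2, 2, 5)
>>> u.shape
(5, 2)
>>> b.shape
(2, 5)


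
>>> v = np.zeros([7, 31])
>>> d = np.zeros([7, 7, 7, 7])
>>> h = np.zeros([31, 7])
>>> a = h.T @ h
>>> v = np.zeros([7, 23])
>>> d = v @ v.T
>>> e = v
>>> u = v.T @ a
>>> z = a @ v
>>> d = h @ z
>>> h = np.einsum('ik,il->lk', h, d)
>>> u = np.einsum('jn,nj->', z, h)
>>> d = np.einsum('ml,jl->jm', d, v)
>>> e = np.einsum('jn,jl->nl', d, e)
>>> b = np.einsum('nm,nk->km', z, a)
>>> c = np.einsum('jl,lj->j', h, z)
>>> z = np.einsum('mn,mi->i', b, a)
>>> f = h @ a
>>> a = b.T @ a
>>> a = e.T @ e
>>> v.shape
(7, 23)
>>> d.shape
(7, 31)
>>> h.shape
(23, 7)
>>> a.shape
(23, 23)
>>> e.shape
(31, 23)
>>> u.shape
()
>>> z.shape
(7,)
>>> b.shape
(7, 23)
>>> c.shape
(23,)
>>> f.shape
(23, 7)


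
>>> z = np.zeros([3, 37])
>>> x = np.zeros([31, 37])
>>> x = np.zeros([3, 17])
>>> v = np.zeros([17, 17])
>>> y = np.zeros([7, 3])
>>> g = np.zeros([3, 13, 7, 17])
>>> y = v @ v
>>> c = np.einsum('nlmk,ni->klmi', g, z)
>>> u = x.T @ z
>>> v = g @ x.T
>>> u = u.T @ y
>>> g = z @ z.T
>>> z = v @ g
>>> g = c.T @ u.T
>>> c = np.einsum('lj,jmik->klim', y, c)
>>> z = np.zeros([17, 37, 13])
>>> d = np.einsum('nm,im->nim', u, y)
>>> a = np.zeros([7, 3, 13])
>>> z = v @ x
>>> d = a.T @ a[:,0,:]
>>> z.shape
(3, 13, 7, 17)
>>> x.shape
(3, 17)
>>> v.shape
(3, 13, 7, 3)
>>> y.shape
(17, 17)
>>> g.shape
(37, 7, 13, 37)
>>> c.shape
(37, 17, 7, 13)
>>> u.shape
(37, 17)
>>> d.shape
(13, 3, 13)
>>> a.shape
(7, 3, 13)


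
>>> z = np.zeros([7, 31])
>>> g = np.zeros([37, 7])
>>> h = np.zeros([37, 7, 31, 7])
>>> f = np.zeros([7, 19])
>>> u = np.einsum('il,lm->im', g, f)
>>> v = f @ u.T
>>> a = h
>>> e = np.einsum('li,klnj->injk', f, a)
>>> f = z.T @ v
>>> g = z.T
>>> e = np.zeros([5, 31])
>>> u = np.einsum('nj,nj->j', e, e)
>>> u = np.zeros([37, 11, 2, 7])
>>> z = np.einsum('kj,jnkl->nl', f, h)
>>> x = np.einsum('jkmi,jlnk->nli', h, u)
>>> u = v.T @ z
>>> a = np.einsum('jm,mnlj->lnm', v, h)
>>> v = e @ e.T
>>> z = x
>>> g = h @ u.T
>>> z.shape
(2, 11, 7)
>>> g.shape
(37, 7, 31, 37)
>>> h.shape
(37, 7, 31, 7)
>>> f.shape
(31, 37)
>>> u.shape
(37, 7)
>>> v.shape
(5, 5)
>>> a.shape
(31, 7, 37)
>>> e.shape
(5, 31)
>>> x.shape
(2, 11, 7)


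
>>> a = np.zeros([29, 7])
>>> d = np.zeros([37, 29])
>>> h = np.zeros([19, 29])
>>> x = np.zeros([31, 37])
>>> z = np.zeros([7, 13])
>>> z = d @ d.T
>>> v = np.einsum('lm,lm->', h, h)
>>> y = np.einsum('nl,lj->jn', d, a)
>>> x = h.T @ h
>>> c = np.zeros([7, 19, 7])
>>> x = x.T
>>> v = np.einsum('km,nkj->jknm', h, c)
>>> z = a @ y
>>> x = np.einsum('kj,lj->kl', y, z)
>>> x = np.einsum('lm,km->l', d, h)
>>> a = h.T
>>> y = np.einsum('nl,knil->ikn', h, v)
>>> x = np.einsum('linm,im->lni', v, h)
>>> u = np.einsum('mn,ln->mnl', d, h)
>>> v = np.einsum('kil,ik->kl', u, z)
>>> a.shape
(29, 19)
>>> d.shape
(37, 29)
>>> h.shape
(19, 29)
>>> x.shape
(7, 7, 19)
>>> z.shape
(29, 37)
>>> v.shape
(37, 19)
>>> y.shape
(7, 7, 19)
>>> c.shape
(7, 19, 7)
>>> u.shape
(37, 29, 19)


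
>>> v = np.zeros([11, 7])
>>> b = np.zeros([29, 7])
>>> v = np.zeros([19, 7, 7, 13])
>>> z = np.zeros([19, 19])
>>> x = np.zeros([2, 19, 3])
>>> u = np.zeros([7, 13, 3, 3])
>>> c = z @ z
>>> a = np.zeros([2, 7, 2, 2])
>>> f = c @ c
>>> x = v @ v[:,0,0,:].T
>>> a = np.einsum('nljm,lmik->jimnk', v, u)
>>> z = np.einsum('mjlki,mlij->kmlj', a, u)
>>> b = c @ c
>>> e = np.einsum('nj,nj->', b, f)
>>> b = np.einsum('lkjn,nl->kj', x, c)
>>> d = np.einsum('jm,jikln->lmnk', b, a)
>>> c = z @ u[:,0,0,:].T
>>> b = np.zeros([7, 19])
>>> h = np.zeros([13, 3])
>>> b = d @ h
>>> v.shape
(19, 7, 7, 13)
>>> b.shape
(19, 7, 3, 3)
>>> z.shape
(19, 7, 13, 3)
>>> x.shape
(19, 7, 7, 19)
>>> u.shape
(7, 13, 3, 3)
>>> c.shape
(19, 7, 13, 7)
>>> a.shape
(7, 3, 13, 19, 3)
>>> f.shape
(19, 19)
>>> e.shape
()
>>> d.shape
(19, 7, 3, 13)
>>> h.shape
(13, 3)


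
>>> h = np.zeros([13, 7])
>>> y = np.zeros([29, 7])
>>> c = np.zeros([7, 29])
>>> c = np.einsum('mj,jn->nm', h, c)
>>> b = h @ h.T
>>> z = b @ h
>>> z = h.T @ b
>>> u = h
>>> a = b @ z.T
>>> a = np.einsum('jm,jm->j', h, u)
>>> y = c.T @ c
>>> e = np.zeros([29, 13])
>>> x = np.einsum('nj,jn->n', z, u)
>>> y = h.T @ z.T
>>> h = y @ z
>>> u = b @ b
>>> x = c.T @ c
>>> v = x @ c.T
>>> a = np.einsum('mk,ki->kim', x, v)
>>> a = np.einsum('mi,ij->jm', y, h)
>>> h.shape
(7, 13)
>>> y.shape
(7, 7)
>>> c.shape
(29, 13)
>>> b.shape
(13, 13)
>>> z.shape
(7, 13)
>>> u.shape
(13, 13)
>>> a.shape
(13, 7)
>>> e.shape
(29, 13)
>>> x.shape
(13, 13)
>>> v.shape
(13, 29)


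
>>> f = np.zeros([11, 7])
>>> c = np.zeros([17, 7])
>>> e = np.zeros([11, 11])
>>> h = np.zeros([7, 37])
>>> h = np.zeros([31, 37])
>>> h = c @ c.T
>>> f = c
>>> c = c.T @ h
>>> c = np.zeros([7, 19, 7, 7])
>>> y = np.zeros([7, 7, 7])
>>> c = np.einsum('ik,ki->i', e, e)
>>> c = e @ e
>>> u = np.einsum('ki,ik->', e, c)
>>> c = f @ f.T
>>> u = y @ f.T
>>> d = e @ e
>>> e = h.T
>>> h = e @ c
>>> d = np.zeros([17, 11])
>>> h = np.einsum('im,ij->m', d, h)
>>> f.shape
(17, 7)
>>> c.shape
(17, 17)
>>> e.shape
(17, 17)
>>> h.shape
(11,)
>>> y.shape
(7, 7, 7)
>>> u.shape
(7, 7, 17)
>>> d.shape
(17, 11)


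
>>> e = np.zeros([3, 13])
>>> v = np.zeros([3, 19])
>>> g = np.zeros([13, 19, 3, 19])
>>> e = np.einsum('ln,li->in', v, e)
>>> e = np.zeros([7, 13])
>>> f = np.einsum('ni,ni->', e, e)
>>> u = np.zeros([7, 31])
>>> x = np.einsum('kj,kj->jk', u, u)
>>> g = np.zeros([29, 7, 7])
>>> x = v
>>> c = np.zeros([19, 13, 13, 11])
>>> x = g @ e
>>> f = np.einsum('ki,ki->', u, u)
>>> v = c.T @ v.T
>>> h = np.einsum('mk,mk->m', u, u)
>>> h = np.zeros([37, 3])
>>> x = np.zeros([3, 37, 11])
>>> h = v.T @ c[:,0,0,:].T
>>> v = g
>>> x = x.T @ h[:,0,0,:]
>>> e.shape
(7, 13)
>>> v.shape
(29, 7, 7)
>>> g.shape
(29, 7, 7)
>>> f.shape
()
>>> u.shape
(7, 31)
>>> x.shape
(11, 37, 19)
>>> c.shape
(19, 13, 13, 11)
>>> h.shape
(3, 13, 13, 19)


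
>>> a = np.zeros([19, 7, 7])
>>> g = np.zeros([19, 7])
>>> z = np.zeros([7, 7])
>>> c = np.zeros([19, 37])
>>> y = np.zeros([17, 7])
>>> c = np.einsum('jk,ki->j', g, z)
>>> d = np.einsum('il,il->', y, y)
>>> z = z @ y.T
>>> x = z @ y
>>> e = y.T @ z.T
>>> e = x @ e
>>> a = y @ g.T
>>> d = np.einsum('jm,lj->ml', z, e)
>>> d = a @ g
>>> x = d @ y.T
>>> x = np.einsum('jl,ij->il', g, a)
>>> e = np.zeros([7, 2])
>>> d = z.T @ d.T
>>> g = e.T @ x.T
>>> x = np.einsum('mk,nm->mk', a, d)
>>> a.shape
(17, 19)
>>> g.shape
(2, 17)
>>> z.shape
(7, 17)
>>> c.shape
(19,)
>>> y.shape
(17, 7)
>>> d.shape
(17, 17)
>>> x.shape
(17, 19)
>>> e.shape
(7, 2)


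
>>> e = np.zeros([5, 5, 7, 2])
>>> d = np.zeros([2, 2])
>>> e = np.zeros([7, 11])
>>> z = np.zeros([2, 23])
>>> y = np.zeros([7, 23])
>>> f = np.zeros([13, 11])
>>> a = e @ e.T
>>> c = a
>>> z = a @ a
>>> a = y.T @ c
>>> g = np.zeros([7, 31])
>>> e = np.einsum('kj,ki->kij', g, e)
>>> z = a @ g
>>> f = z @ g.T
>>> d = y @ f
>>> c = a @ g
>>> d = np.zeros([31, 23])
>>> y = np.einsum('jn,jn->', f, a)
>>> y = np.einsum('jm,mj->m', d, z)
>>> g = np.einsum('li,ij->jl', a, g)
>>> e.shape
(7, 11, 31)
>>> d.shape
(31, 23)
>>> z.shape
(23, 31)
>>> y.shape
(23,)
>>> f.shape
(23, 7)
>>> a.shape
(23, 7)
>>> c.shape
(23, 31)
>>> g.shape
(31, 23)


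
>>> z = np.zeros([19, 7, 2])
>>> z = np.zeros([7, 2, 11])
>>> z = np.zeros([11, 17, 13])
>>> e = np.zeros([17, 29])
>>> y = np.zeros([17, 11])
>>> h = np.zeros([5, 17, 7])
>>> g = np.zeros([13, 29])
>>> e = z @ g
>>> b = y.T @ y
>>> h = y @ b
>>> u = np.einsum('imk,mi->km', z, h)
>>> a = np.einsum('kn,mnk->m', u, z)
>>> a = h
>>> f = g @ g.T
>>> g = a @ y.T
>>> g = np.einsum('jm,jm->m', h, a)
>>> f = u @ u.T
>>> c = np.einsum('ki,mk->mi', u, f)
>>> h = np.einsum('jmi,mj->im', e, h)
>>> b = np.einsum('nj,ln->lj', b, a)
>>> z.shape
(11, 17, 13)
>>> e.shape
(11, 17, 29)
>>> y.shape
(17, 11)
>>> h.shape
(29, 17)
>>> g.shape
(11,)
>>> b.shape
(17, 11)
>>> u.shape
(13, 17)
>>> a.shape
(17, 11)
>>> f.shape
(13, 13)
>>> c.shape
(13, 17)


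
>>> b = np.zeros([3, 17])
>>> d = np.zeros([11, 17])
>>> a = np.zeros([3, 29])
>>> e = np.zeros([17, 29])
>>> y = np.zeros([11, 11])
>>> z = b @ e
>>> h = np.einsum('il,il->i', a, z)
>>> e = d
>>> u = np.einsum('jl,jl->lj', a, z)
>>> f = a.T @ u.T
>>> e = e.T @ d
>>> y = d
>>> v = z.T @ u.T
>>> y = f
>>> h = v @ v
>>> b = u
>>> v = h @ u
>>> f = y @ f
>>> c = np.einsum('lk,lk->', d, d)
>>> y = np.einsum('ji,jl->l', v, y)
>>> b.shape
(29, 3)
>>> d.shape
(11, 17)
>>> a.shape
(3, 29)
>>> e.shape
(17, 17)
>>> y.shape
(29,)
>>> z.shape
(3, 29)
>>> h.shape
(29, 29)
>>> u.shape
(29, 3)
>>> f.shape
(29, 29)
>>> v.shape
(29, 3)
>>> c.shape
()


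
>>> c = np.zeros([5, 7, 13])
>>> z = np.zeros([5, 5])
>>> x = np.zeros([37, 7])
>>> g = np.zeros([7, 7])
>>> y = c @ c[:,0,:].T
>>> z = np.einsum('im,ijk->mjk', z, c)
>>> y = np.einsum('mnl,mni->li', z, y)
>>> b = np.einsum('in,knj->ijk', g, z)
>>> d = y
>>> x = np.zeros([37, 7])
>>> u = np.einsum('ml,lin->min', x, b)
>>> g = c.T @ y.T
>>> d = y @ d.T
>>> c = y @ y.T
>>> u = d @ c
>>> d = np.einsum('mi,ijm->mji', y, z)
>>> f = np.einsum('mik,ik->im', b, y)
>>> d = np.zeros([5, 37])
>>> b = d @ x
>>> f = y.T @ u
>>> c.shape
(13, 13)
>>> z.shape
(5, 7, 13)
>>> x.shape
(37, 7)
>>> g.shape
(13, 7, 13)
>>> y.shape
(13, 5)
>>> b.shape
(5, 7)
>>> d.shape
(5, 37)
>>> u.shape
(13, 13)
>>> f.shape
(5, 13)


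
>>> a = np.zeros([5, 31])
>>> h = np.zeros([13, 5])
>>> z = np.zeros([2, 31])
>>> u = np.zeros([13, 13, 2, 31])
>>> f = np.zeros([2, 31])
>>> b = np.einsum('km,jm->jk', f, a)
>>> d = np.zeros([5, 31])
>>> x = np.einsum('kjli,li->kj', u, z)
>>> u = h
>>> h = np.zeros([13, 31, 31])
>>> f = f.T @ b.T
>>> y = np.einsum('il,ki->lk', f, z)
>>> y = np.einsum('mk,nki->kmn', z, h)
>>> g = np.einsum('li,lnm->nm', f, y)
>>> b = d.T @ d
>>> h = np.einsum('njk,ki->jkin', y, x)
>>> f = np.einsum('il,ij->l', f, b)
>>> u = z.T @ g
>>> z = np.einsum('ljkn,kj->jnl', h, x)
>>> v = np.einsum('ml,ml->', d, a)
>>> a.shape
(5, 31)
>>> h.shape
(2, 13, 13, 31)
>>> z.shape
(13, 31, 2)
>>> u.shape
(31, 13)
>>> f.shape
(5,)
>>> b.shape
(31, 31)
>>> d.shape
(5, 31)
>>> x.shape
(13, 13)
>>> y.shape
(31, 2, 13)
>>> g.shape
(2, 13)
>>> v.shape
()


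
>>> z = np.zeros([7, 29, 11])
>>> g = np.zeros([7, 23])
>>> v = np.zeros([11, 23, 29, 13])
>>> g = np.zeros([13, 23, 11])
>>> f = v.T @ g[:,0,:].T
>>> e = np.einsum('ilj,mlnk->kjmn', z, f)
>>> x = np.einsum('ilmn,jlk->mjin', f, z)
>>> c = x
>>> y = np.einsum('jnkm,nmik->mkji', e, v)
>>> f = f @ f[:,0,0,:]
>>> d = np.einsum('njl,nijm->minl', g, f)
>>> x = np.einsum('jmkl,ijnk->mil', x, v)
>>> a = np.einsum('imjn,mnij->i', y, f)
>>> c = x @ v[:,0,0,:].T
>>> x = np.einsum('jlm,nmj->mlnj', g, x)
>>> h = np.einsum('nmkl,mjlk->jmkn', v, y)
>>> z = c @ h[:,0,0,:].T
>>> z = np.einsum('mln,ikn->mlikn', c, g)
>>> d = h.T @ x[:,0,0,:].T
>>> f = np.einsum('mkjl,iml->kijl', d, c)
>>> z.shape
(7, 11, 13, 23, 11)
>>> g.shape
(13, 23, 11)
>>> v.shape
(11, 23, 29, 13)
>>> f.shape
(29, 7, 23, 11)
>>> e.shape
(13, 11, 13, 23)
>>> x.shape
(11, 23, 7, 13)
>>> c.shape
(7, 11, 11)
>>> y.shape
(23, 13, 13, 29)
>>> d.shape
(11, 29, 23, 11)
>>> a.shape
(23,)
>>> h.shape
(13, 23, 29, 11)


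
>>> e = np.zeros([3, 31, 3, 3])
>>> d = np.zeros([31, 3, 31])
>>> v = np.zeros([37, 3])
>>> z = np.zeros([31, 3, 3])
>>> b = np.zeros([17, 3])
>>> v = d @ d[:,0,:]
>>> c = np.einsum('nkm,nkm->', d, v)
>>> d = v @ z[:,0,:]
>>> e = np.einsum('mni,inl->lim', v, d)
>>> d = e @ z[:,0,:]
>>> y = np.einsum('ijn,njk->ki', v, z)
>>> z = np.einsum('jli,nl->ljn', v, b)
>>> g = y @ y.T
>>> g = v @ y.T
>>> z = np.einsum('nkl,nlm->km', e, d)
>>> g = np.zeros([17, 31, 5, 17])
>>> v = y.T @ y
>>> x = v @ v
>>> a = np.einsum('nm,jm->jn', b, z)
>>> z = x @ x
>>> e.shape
(3, 31, 31)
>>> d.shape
(3, 31, 3)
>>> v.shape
(31, 31)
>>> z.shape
(31, 31)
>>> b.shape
(17, 3)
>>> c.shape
()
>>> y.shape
(3, 31)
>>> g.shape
(17, 31, 5, 17)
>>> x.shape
(31, 31)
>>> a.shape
(31, 17)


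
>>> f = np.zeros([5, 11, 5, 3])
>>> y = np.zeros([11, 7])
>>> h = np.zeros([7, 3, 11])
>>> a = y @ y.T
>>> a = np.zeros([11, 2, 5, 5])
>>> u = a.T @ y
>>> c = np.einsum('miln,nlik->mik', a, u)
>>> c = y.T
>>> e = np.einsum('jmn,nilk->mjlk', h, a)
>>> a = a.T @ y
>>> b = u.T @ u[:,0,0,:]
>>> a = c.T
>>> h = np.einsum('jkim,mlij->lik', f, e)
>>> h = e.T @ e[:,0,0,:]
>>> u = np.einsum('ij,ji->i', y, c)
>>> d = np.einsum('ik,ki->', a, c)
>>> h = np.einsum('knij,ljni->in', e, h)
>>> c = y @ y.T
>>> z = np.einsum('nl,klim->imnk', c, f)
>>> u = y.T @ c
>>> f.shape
(5, 11, 5, 3)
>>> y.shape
(11, 7)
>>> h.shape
(5, 7)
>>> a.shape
(11, 7)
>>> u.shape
(7, 11)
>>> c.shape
(11, 11)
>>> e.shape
(3, 7, 5, 5)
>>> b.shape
(7, 2, 5, 7)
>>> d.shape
()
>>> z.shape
(5, 3, 11, 5)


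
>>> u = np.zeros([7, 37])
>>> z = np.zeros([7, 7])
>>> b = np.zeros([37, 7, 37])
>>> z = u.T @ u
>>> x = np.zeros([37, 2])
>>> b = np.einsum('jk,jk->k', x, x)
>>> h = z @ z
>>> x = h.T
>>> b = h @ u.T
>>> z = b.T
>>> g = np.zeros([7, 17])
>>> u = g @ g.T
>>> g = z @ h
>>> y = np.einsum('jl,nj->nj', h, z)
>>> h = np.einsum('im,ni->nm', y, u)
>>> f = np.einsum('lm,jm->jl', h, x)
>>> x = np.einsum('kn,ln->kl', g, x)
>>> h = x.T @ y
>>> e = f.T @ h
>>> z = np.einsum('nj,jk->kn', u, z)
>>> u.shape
(7, 7)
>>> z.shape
(37, 7)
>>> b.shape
(37, 7)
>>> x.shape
(7, 37)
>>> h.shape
(37, 37)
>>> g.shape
(7, 37)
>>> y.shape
(7, 37)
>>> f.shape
(37, 7)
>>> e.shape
(7, 37)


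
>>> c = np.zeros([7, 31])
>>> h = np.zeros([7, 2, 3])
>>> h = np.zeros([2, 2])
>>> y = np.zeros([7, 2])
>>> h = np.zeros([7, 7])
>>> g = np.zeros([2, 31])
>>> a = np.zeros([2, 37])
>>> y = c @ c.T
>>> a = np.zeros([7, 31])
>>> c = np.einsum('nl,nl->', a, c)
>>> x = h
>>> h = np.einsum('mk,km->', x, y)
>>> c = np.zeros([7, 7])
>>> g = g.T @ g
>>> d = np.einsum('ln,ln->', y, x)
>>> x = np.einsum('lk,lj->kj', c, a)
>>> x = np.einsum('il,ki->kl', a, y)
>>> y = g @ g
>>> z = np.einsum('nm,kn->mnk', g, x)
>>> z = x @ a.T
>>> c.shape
(7, 7)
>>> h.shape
()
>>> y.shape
(31, 31)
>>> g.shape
(31, 31)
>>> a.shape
(7, 31)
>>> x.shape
(7, 31)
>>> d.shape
()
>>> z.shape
(7, 7)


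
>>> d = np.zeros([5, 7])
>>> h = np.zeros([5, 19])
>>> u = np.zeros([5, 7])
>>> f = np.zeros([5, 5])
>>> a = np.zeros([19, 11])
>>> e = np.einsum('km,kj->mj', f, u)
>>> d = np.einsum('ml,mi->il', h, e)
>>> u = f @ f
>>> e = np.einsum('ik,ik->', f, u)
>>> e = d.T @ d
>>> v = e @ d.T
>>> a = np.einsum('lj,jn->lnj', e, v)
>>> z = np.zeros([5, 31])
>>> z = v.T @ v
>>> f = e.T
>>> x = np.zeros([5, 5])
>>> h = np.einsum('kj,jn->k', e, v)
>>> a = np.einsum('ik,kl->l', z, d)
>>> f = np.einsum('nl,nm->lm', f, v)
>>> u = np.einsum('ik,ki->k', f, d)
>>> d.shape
(7, 19)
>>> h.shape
(19,)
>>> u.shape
(7,)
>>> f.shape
(19, 7)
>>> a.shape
(19,)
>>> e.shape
(19, 19)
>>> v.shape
(19, 7)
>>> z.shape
(7, 7)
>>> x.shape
(5, 5)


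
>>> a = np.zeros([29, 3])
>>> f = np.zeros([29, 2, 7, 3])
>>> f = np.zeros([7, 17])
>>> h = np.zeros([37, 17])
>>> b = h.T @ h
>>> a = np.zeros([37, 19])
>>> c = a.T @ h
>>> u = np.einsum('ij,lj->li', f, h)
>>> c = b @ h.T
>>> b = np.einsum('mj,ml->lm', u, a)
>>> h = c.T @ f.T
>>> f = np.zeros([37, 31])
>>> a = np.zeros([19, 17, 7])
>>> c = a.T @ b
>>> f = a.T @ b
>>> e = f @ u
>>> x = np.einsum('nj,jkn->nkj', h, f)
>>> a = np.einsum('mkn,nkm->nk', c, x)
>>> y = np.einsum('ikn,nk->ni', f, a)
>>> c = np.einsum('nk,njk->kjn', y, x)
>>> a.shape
(37, 17)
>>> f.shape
(7, 17, 37)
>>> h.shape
(37, 7)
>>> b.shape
(19, 37)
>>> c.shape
(7, 17, 37)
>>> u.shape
(37, 7)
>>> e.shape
(7, 17, 7)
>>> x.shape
(37, 17, 7)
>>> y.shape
(37, 7)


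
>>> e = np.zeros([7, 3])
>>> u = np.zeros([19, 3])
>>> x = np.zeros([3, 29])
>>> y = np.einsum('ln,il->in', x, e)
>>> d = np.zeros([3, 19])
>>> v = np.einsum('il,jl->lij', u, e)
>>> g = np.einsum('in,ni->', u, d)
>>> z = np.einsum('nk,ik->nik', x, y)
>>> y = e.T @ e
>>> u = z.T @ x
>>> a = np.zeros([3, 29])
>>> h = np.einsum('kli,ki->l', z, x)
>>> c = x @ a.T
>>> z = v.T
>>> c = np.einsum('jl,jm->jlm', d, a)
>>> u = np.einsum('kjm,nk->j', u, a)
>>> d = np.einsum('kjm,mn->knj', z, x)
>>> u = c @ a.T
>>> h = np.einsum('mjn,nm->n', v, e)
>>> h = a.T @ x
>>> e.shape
(7, 3)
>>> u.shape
(3, 19, 3)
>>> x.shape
(3, 29)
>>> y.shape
(3, 3)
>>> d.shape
(7, 29, 19)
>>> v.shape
(3, 19, 7)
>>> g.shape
()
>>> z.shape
(7, 19, 3)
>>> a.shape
(3, 29)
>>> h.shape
(29, 29)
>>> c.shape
(3, 19, 29)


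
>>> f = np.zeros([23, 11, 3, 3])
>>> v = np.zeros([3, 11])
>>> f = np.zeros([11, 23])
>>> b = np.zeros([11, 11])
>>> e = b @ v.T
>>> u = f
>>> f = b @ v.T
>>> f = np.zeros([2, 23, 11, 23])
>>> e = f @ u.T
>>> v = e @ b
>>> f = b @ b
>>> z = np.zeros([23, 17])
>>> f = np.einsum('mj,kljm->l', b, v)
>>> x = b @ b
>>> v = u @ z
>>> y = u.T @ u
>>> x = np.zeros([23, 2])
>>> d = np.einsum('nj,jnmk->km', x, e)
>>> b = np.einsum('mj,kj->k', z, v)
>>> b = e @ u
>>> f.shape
(23,)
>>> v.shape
(11, 17)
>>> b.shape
(2, 23, 11, 23)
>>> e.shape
(2, 23, 11, 11)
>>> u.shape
(11, 23)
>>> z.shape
(23, 17)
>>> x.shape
(23, 2)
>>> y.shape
(23, 23)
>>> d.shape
(11, 11)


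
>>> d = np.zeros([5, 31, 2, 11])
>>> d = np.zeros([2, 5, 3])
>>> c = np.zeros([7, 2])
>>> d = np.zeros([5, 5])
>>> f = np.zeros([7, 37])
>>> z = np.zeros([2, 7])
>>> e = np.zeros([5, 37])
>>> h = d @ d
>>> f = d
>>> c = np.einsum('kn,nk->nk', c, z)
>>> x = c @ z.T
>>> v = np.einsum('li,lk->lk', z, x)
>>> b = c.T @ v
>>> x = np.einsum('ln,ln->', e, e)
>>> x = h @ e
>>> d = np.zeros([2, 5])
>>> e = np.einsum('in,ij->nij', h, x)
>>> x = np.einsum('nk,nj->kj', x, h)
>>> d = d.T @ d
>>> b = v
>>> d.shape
(5, 5)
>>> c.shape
(2, 7)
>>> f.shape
(5, 5)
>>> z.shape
(2, 7)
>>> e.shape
(5, 5, 37)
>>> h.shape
(5, 5)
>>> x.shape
(37, 5)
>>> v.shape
(2, 2)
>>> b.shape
(2, 2)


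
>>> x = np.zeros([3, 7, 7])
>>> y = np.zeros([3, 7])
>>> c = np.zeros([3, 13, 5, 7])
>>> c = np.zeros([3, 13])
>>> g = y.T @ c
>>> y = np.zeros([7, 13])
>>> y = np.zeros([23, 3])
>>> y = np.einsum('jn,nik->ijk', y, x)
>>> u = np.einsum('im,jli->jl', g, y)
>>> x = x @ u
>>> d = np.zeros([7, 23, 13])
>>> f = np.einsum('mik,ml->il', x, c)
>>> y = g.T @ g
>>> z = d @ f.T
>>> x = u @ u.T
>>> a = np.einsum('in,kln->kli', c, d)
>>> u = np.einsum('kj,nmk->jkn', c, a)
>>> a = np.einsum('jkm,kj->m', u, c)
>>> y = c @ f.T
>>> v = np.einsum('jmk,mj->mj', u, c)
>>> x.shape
(7, 7)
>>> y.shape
(3, 7)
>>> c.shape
(3, 13)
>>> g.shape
(7, 13)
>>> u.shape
(13, 3, 7)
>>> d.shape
(7, 23, 13)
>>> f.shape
(7, 13)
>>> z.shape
(7, 23, 7)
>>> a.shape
(7,)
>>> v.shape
(3, 13)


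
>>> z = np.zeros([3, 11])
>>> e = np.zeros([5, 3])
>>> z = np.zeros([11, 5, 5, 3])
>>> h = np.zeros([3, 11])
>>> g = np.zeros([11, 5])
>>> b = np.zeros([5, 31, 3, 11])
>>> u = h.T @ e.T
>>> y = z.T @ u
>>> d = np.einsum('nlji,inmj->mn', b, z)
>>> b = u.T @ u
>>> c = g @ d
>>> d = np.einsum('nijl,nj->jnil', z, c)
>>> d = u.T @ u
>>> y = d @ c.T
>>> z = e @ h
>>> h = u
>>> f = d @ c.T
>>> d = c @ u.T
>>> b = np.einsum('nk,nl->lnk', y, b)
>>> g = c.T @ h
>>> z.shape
(5, 11)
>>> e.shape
(5, 3)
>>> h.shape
(11, 5)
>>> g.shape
(5, 5)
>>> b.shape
(5, 5, 11)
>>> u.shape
(11, 5)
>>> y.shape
(5, 11)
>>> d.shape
(11, 11)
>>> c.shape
(11, 5)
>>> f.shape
(5, 11)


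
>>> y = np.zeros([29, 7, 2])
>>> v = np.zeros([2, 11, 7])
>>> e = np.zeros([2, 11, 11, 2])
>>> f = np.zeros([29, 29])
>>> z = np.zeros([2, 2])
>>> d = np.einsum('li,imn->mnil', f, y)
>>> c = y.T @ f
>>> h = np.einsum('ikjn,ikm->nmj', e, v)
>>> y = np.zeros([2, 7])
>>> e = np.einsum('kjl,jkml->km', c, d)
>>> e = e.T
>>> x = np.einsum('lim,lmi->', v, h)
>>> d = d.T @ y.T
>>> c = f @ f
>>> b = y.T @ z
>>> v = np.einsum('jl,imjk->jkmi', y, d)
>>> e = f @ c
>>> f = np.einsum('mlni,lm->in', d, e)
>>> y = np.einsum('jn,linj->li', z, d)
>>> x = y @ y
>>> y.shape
(29, 29)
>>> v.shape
(2, 2, 29, 29)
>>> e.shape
(29, 29)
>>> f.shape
(2, 2)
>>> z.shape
(2, 2)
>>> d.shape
(29, 29, 2, 2)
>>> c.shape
(29, 29)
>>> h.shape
(2, 7, 11)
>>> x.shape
(29, 29)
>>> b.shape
(7, 2)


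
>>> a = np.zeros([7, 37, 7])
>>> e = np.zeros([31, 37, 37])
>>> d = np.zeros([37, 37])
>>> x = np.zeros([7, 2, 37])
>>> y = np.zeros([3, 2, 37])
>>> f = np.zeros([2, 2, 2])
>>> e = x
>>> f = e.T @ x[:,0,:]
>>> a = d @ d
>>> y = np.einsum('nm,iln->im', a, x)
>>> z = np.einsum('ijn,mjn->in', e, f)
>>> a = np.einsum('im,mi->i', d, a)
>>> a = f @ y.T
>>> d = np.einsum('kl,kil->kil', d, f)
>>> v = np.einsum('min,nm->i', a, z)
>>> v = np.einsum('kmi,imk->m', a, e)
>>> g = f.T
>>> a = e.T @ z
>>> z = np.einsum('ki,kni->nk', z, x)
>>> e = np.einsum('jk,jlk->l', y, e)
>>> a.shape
(37, 2, 37)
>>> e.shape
(2,)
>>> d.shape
(37, 2, 37)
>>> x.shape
(7, 2, 37)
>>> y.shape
(7, 37)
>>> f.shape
(37, 2, 37)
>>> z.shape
(2, 7)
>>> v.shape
(2,)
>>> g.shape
(37, 2, 37)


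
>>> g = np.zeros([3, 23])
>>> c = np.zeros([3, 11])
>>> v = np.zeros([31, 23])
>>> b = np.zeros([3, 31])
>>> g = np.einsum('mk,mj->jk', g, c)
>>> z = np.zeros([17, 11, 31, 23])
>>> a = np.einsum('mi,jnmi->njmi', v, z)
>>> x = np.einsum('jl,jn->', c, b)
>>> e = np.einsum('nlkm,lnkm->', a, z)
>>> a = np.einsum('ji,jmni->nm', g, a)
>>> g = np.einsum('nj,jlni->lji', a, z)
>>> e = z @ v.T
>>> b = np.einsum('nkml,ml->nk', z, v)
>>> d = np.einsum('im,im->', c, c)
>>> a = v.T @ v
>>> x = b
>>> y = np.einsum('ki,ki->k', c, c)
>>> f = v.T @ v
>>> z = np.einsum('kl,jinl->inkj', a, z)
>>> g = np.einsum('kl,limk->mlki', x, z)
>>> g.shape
(23, 11, 17, 31)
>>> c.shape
(3, 11)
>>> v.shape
(31, 23)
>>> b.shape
(17, 11)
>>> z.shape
(11, 31, 23, 17)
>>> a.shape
(23, 23)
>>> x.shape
(17, 11)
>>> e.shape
(17, 11, 31, 31)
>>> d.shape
()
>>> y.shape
(3,)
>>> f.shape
(23, 23)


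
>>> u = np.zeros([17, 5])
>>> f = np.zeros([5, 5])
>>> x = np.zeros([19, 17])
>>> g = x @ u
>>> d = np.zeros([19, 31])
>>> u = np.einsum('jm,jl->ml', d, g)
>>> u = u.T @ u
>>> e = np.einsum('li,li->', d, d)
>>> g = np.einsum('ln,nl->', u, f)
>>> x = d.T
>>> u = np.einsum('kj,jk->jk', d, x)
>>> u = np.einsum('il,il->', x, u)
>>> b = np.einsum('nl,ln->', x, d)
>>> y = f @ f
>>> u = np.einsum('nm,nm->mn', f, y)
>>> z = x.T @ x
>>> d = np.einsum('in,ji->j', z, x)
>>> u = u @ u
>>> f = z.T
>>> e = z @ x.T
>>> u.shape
(5, 5)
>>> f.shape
(19, 19)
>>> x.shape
(31, 19)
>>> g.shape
()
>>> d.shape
(31,)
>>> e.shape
(19, 31)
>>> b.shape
()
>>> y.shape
(5, 5)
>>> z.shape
(19, 19)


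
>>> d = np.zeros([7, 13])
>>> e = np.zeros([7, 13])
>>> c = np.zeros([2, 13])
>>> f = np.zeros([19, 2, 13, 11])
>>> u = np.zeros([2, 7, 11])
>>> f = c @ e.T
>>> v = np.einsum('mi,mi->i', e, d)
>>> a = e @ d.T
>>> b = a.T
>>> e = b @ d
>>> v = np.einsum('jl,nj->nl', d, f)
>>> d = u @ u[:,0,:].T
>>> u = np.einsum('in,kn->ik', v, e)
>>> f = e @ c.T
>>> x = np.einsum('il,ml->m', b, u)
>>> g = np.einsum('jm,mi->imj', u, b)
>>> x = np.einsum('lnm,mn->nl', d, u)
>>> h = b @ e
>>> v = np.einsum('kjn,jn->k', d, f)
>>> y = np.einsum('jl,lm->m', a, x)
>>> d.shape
(2, 7, 2)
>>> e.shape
(7, 13)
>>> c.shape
(2, 13)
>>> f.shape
(7, 2)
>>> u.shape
(2, 7)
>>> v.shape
(2,)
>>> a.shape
(7, 7)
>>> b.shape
(7, 7)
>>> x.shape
(7, 2)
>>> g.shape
(7, 7, 2)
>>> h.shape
(7, 13)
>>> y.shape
(2,)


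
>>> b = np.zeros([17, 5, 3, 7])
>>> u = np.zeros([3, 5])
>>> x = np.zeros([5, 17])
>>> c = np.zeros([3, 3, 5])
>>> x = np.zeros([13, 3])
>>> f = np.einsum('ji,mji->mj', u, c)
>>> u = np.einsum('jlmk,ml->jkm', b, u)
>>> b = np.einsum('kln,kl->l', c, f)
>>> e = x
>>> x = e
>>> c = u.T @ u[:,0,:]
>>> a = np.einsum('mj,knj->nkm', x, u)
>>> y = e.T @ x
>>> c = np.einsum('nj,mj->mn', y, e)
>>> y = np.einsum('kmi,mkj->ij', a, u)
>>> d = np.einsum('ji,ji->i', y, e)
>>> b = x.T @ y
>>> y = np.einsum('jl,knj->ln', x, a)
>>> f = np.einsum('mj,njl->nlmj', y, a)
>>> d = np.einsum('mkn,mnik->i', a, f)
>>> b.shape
(3, 3)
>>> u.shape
(17, 7, 3)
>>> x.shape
(13, 3)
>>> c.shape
(13, 3)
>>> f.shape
(7, 13, 3, 17)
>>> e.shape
(13, 3)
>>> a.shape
(7, 17, 13)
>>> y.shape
(3, 17)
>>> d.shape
(3,)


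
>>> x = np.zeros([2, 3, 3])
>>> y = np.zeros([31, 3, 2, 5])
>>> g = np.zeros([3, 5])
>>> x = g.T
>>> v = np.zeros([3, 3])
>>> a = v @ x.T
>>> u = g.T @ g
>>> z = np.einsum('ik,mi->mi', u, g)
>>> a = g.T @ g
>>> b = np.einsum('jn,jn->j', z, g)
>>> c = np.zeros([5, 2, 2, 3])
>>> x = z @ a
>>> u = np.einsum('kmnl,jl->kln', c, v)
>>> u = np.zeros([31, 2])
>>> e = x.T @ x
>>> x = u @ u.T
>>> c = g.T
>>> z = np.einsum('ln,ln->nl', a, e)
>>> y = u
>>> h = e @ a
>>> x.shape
(31, 31)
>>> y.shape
(31, 2)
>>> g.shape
(3, 5)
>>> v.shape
(3, 3)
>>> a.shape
(5, 5)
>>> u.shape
(31, 2)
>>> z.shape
(5, 5)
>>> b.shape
(3,)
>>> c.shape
(5, 3)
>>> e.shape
(5, 5)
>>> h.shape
(5, 5)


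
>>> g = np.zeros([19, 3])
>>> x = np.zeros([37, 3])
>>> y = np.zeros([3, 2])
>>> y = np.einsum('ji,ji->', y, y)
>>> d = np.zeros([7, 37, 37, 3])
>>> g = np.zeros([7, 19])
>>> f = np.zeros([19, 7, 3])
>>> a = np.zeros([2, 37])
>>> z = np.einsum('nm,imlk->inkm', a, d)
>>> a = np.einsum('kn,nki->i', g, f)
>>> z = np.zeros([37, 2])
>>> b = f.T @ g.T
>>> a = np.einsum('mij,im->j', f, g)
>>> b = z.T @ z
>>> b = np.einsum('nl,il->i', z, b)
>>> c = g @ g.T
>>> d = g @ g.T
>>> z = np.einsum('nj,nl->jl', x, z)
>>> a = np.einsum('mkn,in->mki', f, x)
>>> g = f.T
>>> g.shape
(3, 7, 19)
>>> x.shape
(37, 3)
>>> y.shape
()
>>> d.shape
(7, 7)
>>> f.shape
(19, 7, 3)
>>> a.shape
(19, 7, 37)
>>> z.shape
(3, 2)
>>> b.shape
(2,)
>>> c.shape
(7, 7)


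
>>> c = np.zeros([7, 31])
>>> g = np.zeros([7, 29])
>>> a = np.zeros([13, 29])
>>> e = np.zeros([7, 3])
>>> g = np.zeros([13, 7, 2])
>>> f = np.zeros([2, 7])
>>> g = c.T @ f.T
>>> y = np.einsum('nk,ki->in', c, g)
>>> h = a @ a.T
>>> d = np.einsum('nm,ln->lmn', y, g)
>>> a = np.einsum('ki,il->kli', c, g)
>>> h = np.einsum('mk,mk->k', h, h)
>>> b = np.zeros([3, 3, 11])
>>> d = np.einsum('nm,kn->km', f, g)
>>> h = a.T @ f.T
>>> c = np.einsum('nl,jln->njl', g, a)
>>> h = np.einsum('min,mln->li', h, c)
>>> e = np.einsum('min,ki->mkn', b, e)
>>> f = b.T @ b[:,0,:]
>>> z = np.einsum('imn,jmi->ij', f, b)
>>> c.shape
(31, 7, 2)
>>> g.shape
(31, 2)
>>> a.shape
(7, 2, 31)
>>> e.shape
(3, 7, 11)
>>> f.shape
(11, 3, 11)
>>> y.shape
(2, 7)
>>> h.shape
(7, 2)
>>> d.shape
(31, 7)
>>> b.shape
(3, 3, 11)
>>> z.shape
(11, 3)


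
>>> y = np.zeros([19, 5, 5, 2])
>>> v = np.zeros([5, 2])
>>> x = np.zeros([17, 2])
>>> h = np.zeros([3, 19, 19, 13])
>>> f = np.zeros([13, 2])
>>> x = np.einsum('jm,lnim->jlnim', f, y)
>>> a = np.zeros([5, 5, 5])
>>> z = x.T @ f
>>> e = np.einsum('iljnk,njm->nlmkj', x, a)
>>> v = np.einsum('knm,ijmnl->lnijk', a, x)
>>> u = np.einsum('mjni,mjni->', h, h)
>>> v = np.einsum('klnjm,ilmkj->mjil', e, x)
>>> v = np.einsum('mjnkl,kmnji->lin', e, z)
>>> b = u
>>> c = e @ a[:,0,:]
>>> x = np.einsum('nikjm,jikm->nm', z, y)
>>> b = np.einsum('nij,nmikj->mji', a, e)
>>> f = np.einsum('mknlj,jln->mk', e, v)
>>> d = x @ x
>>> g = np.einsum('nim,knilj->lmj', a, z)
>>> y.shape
(19, 5, 5, 2)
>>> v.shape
(5, 2, 5)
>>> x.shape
(2, 2)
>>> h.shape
(3, 19, 19, 13)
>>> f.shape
(5, 19)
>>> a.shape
(5, 5, 5)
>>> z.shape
(2, 5, 5, 19, 2)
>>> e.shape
(5, 19, 5, 2, 5)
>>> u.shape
()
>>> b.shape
(19, 5, 5)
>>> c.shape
(5, 19, 5, 2, 5)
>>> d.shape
(2, 2)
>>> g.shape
(19, 5, 2)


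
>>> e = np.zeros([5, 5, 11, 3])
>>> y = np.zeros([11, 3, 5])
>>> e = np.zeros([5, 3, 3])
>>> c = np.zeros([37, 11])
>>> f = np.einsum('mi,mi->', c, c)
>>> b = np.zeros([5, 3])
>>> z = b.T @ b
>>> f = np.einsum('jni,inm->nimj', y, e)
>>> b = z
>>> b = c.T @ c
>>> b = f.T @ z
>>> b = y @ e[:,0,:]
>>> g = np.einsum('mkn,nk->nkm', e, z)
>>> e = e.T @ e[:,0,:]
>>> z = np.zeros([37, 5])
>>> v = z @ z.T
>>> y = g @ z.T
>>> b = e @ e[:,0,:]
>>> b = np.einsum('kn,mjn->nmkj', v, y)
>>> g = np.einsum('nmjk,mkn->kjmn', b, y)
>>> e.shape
(3, 3, 3)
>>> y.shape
(3, 3, 37)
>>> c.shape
(37, 11)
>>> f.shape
(3, 5, 3, 11)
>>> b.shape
(37, 3, 37, 3)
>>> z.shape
(37, 5)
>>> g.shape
(3, 37, 3, 37)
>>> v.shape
(37, 37)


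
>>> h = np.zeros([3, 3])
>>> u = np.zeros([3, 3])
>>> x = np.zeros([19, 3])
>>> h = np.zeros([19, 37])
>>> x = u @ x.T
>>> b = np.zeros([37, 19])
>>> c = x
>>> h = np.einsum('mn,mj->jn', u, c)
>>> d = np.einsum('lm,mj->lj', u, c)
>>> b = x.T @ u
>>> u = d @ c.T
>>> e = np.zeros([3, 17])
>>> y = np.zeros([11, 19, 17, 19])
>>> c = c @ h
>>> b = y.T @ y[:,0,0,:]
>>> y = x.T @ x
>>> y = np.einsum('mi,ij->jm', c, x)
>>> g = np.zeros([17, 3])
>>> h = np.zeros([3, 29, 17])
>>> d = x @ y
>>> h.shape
(3, 29, 17)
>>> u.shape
(3, 3)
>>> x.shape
(3, 19)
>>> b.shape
(19, 17, 19, 19)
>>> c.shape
(3, 3)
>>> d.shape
(3, 3)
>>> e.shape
(3, 17)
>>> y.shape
(19, 3)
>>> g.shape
(17, 3)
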